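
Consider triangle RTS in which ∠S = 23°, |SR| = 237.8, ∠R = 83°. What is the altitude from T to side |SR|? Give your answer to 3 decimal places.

The third angle is ∠T = 180° − ∠S − ∠R = 74.00°.
Law of sines: |TS| = |SR|·sin R/sin T ≈ 245.54.
Law of sines: |RT| = |SR|·sin S/sin T ≈ 96.66.
Area = ½·|SR|·|TS|·sin S ≈ 11407.
The altitude from T has length 2·area/|SR| ≈ 95.94.

95.940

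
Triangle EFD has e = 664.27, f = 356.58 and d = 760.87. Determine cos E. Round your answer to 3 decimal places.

cos E ≈ 0.488

By the law of cosines, cos E = (f² + d² − e²) / (2·f·d) ≈ 0.48803, so ∠E ≈ 60.79°.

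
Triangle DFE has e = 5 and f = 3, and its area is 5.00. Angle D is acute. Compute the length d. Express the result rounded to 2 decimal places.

3.41

From area = ½·f·e·sin D, we get sin D = 2·area/(f·e) ≈ 0.66667.
Taking the acute solution, ∠D ≈ 41.81°.
Law of cosines then gives d ≈ 3.4116.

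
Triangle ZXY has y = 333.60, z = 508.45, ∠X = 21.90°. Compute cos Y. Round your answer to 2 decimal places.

cos Y ≈ 0.85

By the law of cosines, x² = y² + z² − 2·y·z·cos X = 55053, so x ≈ 234.63.
Law of cosines again: cos Y = (z² + x² − y²)/(2·z·x) ≈ 0.84780, so ∠Y ≈ 32.03°.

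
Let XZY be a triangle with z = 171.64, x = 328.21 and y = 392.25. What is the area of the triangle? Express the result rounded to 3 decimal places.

area ≈ 27856.673

Semiperimeter s = (328.21 + 171.64 + 392.25)/2 = 446.05.
Heron's formula: area = √(446.05·117.84·274.41·53.8) ≈ 27857.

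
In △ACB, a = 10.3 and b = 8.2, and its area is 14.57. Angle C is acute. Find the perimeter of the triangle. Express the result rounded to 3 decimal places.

perimeter ≈ 22.345

From area = ½·b·a·sin C, we get sin C = 2·area/(b·a) ≈ 0.34502.
Taking the acute solution, ∠C ≈ 20.18°.
Law of cosines then gives c ≈ 3.8448.
Perimeter = 10.3 + 3.8448 + 8.2 = 22.345.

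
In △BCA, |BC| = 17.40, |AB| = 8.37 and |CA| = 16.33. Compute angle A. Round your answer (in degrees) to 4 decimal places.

82.8625

By the law of cosines, cos A = (|CA|² + |AB|² − |BC|²) / (2·|CA|·|AB|) ≈ 0.12425, so ∠A ≈ 82.86°.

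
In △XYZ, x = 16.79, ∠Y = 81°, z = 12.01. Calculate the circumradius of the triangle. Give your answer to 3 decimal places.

R ≈ 9.646

By the law of cosines, y² = z² + x² − 2·z·x·cos Y = 363.05, so y ≈ 19.054.
Area = ½·z·x·sin Y ≈ 99.583.
Circumradius = y/(2 sin Y) ≈ 9.6458.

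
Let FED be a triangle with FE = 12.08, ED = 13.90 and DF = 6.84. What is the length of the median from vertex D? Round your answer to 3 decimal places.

9.139

Median from D: ½√(2·ED² + 2·DF² − FE²) ≈ 9.1387.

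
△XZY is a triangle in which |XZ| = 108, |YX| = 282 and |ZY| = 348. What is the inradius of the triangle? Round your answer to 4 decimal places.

r ≈ 35.9481

Semiperimeter s = (348 + 282 + 108)/2 = 369.
Heron's formula: area = √(369·21·87·261) ≈ 13265.
Inradius = area/s = 13265/369 ≈ 35.948.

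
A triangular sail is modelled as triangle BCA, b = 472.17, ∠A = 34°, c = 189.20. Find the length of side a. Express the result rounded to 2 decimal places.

By the law of cosines, a² = b² + c² − 2·b·c·cos A = 1.1062e+05, so a ≈ 332.59.

332.59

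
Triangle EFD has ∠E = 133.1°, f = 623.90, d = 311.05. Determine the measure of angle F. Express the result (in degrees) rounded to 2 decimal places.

By the law of cosines, e² = f² + d² − 2·f·d·cos E = 7.512e+05, so e ≈ 866.72.
Law of cosines again: cos F = (d² + e² − f²)/(2·d·e) ≈ 0.85073, so ∠F ≈ 31.71°.

∠F ≈ 31.71°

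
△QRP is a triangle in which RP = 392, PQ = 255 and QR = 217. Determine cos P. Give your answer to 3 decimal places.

cos P ≈ 0.858

By the law of cosines, cos P = (RP² + PQ² − QR²) / (2·RP·PQ) ≈ 0.85834, so ∠P ≈ 0.539 rad.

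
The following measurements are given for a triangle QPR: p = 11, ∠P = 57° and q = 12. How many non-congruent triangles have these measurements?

q·sin P = 12·sin(57°) ≈ 10.06.
Since q sin P < p < q (10.06 < 11 < 12), two triangles exist.

2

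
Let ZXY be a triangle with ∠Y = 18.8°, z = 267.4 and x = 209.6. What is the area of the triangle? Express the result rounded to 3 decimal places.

Area = ½·z·x·sin Y ≈ 9031.

area ≈ 9031.019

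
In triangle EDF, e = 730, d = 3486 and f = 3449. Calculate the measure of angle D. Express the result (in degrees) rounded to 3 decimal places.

86.855

By the law of cosines, cos D = (f² + e² − d²) / (2·f·e) ≈ 0.05487, so ∠D ≈ 86.85°.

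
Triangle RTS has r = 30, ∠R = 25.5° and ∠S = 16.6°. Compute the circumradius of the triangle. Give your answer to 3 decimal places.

34.842

The third angle is ∠T = 180° − ∠S − ∠R = 137.90°.
Law of sines: t = r·sin T/sin R ≈ 46.718.
Law of sines: s = r·sin S/sin R ≈ 19.908.
Circumradius = r/(2 sin R) ≈ 34.842.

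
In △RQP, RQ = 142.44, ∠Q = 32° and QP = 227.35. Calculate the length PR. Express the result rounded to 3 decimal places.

By the law of cosines, PR² = RQ² + QP² − 2·RQ·QP·cos Q = 17051, so PR ≈ 130.58.

130.580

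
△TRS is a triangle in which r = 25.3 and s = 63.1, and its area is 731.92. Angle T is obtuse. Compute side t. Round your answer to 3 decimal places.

76.783

From area = ½·r·s·sin T, we get sin T = 2·area/(r·s) ≈ 0.91695.
Taking the obtuse solution, ∠T ≈ 1.981 rad.
Law of cosines then gives t ≈ 76.783.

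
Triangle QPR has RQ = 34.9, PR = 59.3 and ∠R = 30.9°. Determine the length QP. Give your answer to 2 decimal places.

34.39

By the law of cosines, QP² = PR² + RQ² − 2·PR·RQ·cos R = 1182.8, so QP ≈ 34.393.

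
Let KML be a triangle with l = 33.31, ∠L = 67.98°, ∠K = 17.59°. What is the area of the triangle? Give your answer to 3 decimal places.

The third angle is ∠M = 180° − ∠L − ∠K = 94.43°.
Law of sines: k = l·sin K/sin L ≈ 10.858.
Law of sines: m = l·sin M/sin L ≈ 35.824.
Area = ½·l·k·sin M ≈ 180.31.

area ≈ 180.308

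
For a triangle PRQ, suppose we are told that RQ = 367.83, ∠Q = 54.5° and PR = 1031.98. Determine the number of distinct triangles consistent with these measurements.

1

RQ·sin Q = 367.83·sin(54.5°) ≈ 299.5.
Since PR ≥ RQ, exactly one triangle exists.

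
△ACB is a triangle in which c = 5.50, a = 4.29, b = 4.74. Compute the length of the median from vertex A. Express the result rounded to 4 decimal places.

Median from A: ½√(2·c² + 2·b² − a²) ≈ 4.6645.

m_A ≈ 4.6645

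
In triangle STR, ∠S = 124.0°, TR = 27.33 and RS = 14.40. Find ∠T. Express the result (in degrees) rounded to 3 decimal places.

Law of sines: sin T = RS·sin S/TR ≈ 0.43681.
Since TR ≥ RS, only the acute value applies: ∠T ≈ 25.90°.
Then ∠R = 180° − ∠S − ∠T ≈ 30.10°.

25.901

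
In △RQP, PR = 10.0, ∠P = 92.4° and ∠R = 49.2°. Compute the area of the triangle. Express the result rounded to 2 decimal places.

area ≈ 60.88

The third angle is ∠Q = 180° − ∠P − ∠R = 38.40°.
Law of sines: QP = PR·sin R/sin Q ≈ 12.187.
Law of sines: RQ = PR·sin P/sin Q ≈ 16.085.
Area = ½·PR·QP·sin P ≈ 60.882.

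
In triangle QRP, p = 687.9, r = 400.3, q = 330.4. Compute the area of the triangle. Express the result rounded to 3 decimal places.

42156.390

Semiperimeter s = (330.4 + 400.3 + 687.9)/2 = 709.3.
Heron's formula: area = √(709.3·378.9·309·21.4) ≈ 42156.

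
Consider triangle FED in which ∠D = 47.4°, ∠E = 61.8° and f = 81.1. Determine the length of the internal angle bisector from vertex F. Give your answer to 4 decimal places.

The third angle is ∠F = 180° − ∠E − ∠D = 70.80°.
Law of sines: e = f·sin E/sin F ≈ 75.684.
Law of sines: d = f·sin D/sin F ≈ 63.214.
The bisector from F has length 2·e·d·cos(∠F/2)/(e+d) ≈ 56.153.

56.1532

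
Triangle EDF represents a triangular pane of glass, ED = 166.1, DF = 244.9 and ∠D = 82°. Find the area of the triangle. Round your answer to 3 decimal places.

20141.008

Area = ½·ED·DF·sin D ≈ 20141.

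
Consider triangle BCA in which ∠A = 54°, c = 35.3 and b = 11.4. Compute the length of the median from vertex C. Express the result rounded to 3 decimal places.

By the law of cosines, a² = b² + c² − 2·b·c·cos A = 902.98, so a ≈ 30.05.
Median from C: ½√(2·a² + 2·b² − c²) ≈ 14.316.

14.316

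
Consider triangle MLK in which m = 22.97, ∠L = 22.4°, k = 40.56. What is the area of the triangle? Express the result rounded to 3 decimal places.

Area = ½·k·m·sin L ≈ 177.51.

area ≈ 177.515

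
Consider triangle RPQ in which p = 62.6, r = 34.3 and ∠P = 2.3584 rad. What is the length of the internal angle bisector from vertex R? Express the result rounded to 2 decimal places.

Law of sines: sin R = r·sin P/p ≈ 0.38658.
Since p ≥ r, only the acute value applies: ∠R ≈ 0.3969 rad.
Then ∠Q = π − ∠P − ∠R ≈ 0.3863 rad.
Law of sines gives q = p·sin Q/sin P ≈ 33.426.
The bisector from R has length 2·p·q·cos(∠R/2)/(p+q) ≈ 42.726.

42.73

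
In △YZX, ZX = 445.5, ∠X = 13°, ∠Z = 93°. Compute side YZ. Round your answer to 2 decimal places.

104.25

The third angle is ∠Y = 180° − ∠Z − ∠X = 74.00°.
Law of sines: YZ = ZX·sin X/sin Y ≈ 104.25.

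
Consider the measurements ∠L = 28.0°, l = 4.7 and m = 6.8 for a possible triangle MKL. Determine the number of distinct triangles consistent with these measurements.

2

m·sin L = 6.8·sin(28.0°) ≈ 3.192.
Since m sin L < l < m (3.192 < 4.7 < 6.8), two triangles exist.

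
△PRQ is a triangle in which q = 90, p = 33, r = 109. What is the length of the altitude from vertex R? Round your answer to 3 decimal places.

24.289

Semiperimeter s = (33 + 109 + 90)/2 = 116.
Heron's formula: area = √(116·83·7·26) ≈ 1323.7.
The altitude from R has length 2·area/r ≈ 24.289.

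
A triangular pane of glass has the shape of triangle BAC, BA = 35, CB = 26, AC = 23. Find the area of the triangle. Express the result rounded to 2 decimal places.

Semiperimeter s = (23 + 26 + 35)/2 = 42.
Heron's formula: area = √(42·19·16·7) ≈ 298.96.

298.96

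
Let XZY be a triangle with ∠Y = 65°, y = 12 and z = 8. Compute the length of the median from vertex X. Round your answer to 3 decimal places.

Law of sines: sin Z = z·sin Y/y ≈ 0.60421.
Since y ≥ z, only the acute value applies: ∠Z ≈ 37.17°.
Then ∠X = 180° − ∠Y − ∠Z ≈ 77.83°.
Law of sines gives x = y·sin X/sin Y ≈ 12.943.
Median from X: ½√(2·z² + 2·y² − x²) ≈ 7.8816.

7.882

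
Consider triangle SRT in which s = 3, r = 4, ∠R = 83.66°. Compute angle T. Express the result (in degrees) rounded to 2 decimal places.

∠T ≈ 48.15°

Law of sines: sin S = s·sin R/r ≈ 0.74541.
Since r ≥ s, only the acute value applies: ∠S ≈ 48.19°.
Then ∠T = 180° − ∠R − ∠S ≈ 48.15°.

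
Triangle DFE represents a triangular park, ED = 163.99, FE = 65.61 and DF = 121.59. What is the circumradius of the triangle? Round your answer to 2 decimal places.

94.01

By the law of cosines, cos D = (ED² + DF² − FE²) / (2·ED·DF) ≈ 0.93714, so ∠D ≈ 20.42°.
Circumradius = FE/(2 sin D) ≈ 94.008.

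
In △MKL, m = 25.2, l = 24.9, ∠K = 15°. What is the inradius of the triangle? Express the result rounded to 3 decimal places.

2.867

By the law of cosines, k² = l² + m² − 2·l·m·cos K = 42.852, so k ≈ 6.5461.
Area = ½·l·m·sin K ≈ 81.202.
Semiperimeter s = (25.2+6.5461+24.9)/2 = 28.323.
Inradius = area/s = 81.202/28.323 ≈ 2.867.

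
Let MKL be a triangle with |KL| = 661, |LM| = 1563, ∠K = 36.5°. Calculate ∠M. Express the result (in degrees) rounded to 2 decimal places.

Law of sines: sin M = |KL|·sin K/|LM| ≈ 0.25155.
Since |LM| ≥ |KL|, only the acute value applies: ∠M ≈ 14.57°.
Then ∠L = 180° − ∠K − ∠M ≈ 128.93°.

∠M ≈ 14.57°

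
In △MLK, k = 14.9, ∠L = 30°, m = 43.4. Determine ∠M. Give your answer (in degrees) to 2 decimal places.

By the law of cosines, l² = k² + m² − 2·k·m·cos L = 985.52, so l ≈ 31.393.
Law of cosines again: cos M = (l² + k² − m²)/(2·l·k) ≈ -0.72263, so ∠M ≈ 136.27°.

136.27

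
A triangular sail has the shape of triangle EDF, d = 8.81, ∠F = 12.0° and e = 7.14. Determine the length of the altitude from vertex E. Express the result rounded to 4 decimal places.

1.8317

By the law of cosines, f² = e² + d² − 2·e·d·cos F = 5.5381, so f ≈ 2.3533.
Area = ½·e·d·sin F ≈ 6.5392.
The altitude from E has length 2·area/e ≈ 1.8317.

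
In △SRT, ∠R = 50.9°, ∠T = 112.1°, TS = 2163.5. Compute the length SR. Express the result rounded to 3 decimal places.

The third angle is ∠S = 180° − ∠R − ∠T = 17.00°.
Law of sines: SR = TS·sin T/sin R ≈ 2583.

2583.022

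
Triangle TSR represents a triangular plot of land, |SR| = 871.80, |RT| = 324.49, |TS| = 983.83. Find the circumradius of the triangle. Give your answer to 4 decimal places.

By the law of cosines, cos T = (|RT|² + |TS|² − |SR|²) / (2·|RT|·|TS|) ≈ 0.49050, so ∠T ≈ 60.63°.
Circumradius = |SR|/(2 sin T) ≈ 500.21.

500.2072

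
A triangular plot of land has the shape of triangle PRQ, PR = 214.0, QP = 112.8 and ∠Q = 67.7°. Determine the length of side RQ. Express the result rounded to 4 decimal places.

Law of sines: sin R = QP·sin Q/PR ≈ 0.48768.
Since PR ≥ QP, only the acute value applies: ∠R ≈ 29.19°.
Then ∠P = 180° − ∠Q − ∠R ≈ 83.11°.
Law of sines gives RQ = PR·sin P/sin Q ≈ 229.63.

229.6294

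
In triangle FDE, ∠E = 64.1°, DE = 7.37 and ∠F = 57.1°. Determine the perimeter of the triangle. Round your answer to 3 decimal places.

perimeter ≈ 22.774

The third angle is ∠D = 180° − ∠E − ∠F = 58.80°.
Law of sines: EF = DE·sin D/sin F ≈ 7.5082.
Law of sines: FD = DE·sin E/sin F ≈ 7.8961.
Semiperimeter s = (7.37+7.5082+7.8961)/2 = 11.387.
Perimeter = 7.37 + 7.5082 + 7.8961 = 22.774.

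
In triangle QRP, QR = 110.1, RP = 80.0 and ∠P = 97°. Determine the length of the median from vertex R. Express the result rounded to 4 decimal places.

m_R ≈ 90.3038

Law of sines: sin Q = RP·sin P/QR ≈ 0.72120.
Since QR ≥ RP, only the acute value applies: ∠Q ≈ 46.15°.
Then ∠R = 180° − ∠P − ∠Q ≈ 36.85°.
Law of sines gives PQ = QR·sin R/sin P ≈ 66.52.
Median from R: ½√(2·QR² + 2·RP² − PQ²) ≈ 90.304.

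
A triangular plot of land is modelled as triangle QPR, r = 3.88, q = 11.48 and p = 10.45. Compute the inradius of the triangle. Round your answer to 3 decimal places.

Semiperimeter s = (11.48 + 10.45 + 3.88)/2 = 12.905.
Heron's formula: area = √(12.905·1.425·2.455·9.025) ≈ 20.185.
Inradius = area/s = 20.185/12.905 ≈ 1.5641.

1.564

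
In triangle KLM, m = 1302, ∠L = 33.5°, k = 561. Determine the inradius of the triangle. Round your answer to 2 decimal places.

By the law of cosines, l² = m² + k² − 2·m·k·cos L = 7.9175e+05, so l ≈ 889.8.
Area = ½·m·k·sin L ≈ 2.0157e+05.
Semiperimeter s = (561+889.8+1302)/2 = 1376.4.
Inradius = area/s = 2.0157e+05/1376.4 ≈ 146.45.

r ≈ 146.45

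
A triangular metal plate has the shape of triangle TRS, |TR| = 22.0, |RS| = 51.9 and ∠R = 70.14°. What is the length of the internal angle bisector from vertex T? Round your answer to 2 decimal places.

By the law of cosines, |ST|² = |TR|² + |RS|² − 2·|TR|·|RS|·cos R = 2401.8, so |ST| ≈ 49.008.
Law of cosines again: cos T = (|ST|² + |TR|² − |RS|²)/(2·|ST|·|TR|) ≈ 0.08914, so ∠T ≈ 84.89°.
The bisector from T has length 2·|ST|·|TR|·cos(∠T/2)/(|ST|+|TR|) ≈ 22.41.

22.41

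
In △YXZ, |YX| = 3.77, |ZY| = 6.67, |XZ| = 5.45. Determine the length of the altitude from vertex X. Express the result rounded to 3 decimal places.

3.080

Semiperimeter s = (5.45 + 6.67 + 3.77)/2 = 7.945.
Heron's formula: area = √(7.945·2.495·1.275·4.175) ≈ 10.272.
The altitude from X has length 2·area/|ZY| ≈ 3.0801.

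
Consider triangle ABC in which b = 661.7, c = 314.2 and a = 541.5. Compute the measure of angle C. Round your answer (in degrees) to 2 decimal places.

By the law of cosines, cos C = (a² + b² − c²) / (2·a·b) ≈ 0.88240, so ∠C ≈ 28.07°.

28.07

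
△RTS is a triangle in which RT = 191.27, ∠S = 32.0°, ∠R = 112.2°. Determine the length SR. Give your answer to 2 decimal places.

211.14

The third angle is ∠T = 180° − ∠S − ∠R = 35.80°.
Law of sines: SR = RT·sin T/sin S ≈ 211.14.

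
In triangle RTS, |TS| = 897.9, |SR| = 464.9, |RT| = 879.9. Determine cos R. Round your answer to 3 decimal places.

By the law of cosines, cos R = (|SR|² + |RT|² − |TS|²) / (2·|SR|·|RT|) ≈ 0.22506, so ∠R ≈ 76.99°.

cos R ≈ 0.225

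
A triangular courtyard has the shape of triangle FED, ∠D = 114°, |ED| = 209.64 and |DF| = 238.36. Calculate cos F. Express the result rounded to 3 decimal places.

By the law of cosines, |FE|² = |ED|² + |DF|² − 2·|ED|·|DF|·cos D = 1.4141e+05, so |FE| ≈ 376.05.
Law of cosines again: cos F = (|DF|² + |FE|² − |ED|²)/(2·|DF|·|FE|) ≈ 0.86060, so ∠F ≈ 30.62°.

cos F ≈ 0.861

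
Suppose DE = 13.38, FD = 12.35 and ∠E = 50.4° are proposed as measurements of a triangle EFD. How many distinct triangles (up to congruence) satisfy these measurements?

2

DE·sin E = 13.38·sin(50.4°) ≈ 10.31.
Since DE sin E < FD < DE (10.31 < 12.35 < 13.38), two triangles exist.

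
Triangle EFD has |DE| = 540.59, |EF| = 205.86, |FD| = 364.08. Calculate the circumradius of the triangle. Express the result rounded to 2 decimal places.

434.16

By the law of cosines, cos E = (|DE|² + |EF|² − |FD|²) / (2·|DE|·|EF|) ≈ 0.90785, so ∠E ≈ 24.79°.
Circumradius = |FD|/(2 sin E) ≈ 434.16.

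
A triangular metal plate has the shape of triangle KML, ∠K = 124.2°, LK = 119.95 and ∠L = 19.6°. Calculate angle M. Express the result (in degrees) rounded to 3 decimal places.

∠M ≈ 36.200°

The third angle is ∠M = 180° − ∠L − ∠K = 36.20°.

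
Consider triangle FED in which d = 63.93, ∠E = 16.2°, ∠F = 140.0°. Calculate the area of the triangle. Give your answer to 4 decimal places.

area ≈ 908.1236

The third angle is ∠D = 180° − ∠F − ∠E = 23.80°.
Law of sines: f = d·sin F/sin D ≈ 101.83.
Law of sines: e = d·sin E/sin D ≈ 44.198.
Area = ½·d·f·sin E ≈ 908.12.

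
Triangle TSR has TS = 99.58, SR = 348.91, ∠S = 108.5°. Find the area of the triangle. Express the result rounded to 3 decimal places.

Area = ½·TS·SR·sin S ≈ 16474.

area ≈ 16474.496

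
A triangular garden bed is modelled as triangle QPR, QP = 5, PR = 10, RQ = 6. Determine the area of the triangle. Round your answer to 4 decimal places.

Semiperimeter s = (10 + 6 + 5)/2 = 10.5.
Heron's formula: area = √(10.5·0.5·4.5·5.5) ≈ 11.399.

area ≈ 11.3990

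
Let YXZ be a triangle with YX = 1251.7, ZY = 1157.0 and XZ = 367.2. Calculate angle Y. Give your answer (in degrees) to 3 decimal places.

By the law of cosines, cos Y = (ZY² + YX² − XZ²) / (2·ZY·YX) ≈ 0.95654, so ∠Y ≈ 16.95°.

16.953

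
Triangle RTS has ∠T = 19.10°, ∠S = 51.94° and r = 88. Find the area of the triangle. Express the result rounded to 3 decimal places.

The third angle is ∠R = 180° − ∠T − ∠S = 108.96°.
Law of sines: t = r·sin T/sin R ≈ 30.447.
Law of sines: s = r·sin S/sin R ≈ 73.263.
Area = ½·r·t·sin S ≈ 1054.8.

1054.811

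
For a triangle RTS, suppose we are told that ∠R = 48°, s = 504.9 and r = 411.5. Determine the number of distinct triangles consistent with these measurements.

2

s·sin R = 504.9·sin(48°) ≈ 375.2.
Since s sin R < r < s (375.2 < 411.5 < 504.9), two triangles exist.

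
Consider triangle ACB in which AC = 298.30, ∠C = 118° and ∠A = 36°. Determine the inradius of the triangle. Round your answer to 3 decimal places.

r ≈ 81.092

The third angle is ∠B = 180° − ∠A − ∠C = 26.00°.
Law of sines: CB = AC·sin A/sin B ≈ 399.97.
Law of sines: BA = AC·sin C/sin B ≈ 600.82.
Area = ½·AC·CB·sin C ≈ 52673.
Semiperimeter s = (399.97+600.82+298.3)/2 = 649.55.
Inradius = area/s = 52673/649.55 ≈ 81.092.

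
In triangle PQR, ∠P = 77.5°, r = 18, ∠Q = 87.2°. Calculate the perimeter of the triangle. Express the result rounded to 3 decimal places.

The third angle is ∠R = 180° − ∠P − ∠Q = 15.30°.
Law of sines: p = r·sin P/sin R ≈ 66.598.
Law of sines: q = r·sin Q/sin R ≈ 68.133.
Semiperimeter s = (66.598+68.133+18)/2 = 76.365.
Perimeter = 66.598 + 68.133 + 18 = 152.73.

152.731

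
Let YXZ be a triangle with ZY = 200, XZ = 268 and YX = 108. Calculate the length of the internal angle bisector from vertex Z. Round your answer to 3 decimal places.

By the law of cosines, cos Z = (XZ² + ZY² − YX²) / (2·XZ·ZY) ≈ 0.93433, so ∠Z ≈ 20.88°.
The bisector from Z has length 2·XZ·ZY·cos(∠Z/2)/(XZ+ZY) ≈ 225.27.

225.268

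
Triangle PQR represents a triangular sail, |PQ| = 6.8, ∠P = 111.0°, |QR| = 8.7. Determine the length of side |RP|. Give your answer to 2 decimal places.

3.51

Law of sines: sin R = |PQ|·sin P/|QR| ≈ 0.72970.
Since |QR| ≥ |PQ|, only the acute value applies: ∠R ≈ 46.86°.
Then ∠Q = 180° − ∠P − ∠R ≈ 22.14°.
Law of sines gives |RP| = |QR|·sin Q/sin P ≈ 3.5119.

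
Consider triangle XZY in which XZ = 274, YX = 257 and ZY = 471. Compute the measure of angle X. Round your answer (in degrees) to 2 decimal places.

124.97

By the law of cosines, cos X = (YX² + XZ² − ZY²) / (2·YX·XZ) ≈ -0.57312, so ∠X ≈ 124.97°.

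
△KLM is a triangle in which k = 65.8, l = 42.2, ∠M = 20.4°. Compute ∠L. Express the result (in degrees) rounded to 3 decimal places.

By the law of cosines, m² = k² + l² − 2·k·l·cos M = 905.27, so m ≈ 30.088.
Law of cosines again: cos L = (m² + k² − l²)/(2·m·k) ≈ 0.87234, so ∠L ≈ 29.27°.

∠L ≈ 29.268°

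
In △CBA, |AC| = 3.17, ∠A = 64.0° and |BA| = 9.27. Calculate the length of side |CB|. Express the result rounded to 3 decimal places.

By the law of cosines, |CB|² = |BA|² + |AC|² − 2·|BA|·|AC|·cos A = 70.218, so |CB| ≈ 8.3796.

8.380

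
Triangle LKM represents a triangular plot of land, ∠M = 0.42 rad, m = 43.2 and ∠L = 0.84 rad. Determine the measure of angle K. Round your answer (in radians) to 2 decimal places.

∠K ≈ 1.88 rad

The third angle is ∠K = π − ∠M − ∠L = 1.882 rad.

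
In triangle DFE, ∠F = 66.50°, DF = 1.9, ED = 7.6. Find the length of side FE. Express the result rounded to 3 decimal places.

Law of sines: sin E = DF·sin F/ED ≈ 0.22927.
Since ED ≥ DF, only the acute value applies: ∠E ≈ 13.25°.
Then ∠D = 180° − ∠F − ∠E ≈ 100.25°.
Law of sines gives FE = ED·sin D/sin F ≈ 8.1552.

8.155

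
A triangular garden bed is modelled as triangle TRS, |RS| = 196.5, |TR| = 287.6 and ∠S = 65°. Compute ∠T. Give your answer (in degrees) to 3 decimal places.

Law of sines: sin T = |RS|·sin S/|TR| ≈ 0.61923.
Since |TR| ≥ |RS|, only the acute value applies: ∠T ≈ 38.26°.
Then ∠R = 180° − ∠S − ∠T ≈ 76.74°.

38.260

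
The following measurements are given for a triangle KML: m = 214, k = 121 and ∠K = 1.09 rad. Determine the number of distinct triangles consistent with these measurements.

m·sin K = 214·sin(1.09 rad) ≈ 189.7.
Since k = 121 < 189.7 = m sin K, no triangle exists.

0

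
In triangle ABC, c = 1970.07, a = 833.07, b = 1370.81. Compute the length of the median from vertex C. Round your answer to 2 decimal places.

Median from C: ½√(2·a² + 2·b² − c²) ≈ 562.38.

m_C ≈ 562.38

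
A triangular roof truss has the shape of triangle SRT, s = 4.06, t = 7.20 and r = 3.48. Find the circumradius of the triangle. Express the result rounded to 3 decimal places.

By the law of cosines, cos S = (r² + t² − s²) / (2·r·t) ≈ 0.94721, so ∠S ≈ 18.70°.
Circumradius = s/(2 sin S) ≈ 6.3319.

6.332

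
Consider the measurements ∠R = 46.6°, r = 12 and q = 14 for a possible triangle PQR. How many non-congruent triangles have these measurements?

q·sin R = 14·sin(46.6°) ≈ 10.17.
Since q sin R < r < q (10.17 < 12 < 14), two triangles exist.

2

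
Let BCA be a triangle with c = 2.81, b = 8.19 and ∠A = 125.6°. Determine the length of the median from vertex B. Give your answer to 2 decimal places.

By the law of cosines, a² = b² + c² − 2·b·c·cos A = 101.77, so a ≈ 10.088.
Median from B: ½√(2·c² + 2·a² − b²) ≈ 6.1694.

6.17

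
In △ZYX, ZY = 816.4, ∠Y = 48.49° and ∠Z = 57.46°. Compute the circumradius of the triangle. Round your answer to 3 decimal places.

R ≈ 424.544

The third angle is ∠X = 180° − ∠Z − ∠Y = 74.05°.
Law of sines: YX = ZY·sin Z/sin X ≈ 715.8.
Law of sines: XZ = ZY·sin Y/sin X ≈ 635.83.
Circumradius = ZY/(2 sin X) ≈ 424.54.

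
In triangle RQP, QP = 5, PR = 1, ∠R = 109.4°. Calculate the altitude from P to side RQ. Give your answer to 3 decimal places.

Law of sines: sin Q = PR·sin R/QP ≈ 0.18864.
Since QP ≥ PR, only the acute value applies: ∠Q ≈ 10.87°.
Then ∠P = 180° − ∠R − ∠Q ≈ 59.73°.
Law of sines gives RQ = QP·sin P/sin R ≈ 4.5781.
Area = ½·QP·PR·sin P ≈ 2.1591.
The altitude from P has length 2·area/RQ ≈ 0.94322.

0.943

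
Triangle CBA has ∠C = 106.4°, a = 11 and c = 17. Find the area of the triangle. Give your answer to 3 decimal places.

Law of sines: sin A = a·sin C/c ≈ 0.62073.
Since c ≥ a, only the acute value applies: ∠A ≈ 38.37°.
Then ∠B = 180° − ∠C − ∠A ≈ 35.23°.
Law of sines gives b = c·sin B/sin C ≈ 10.223.
Area = ½·c·a·sin B ≈ 53.937.

53.937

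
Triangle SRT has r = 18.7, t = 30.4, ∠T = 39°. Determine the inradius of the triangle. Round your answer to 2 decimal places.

Law of sines: sin R = r·sin T/t ≈ 0.38711.
Since t ≥ r, only the acute value applies: ∠R ≈ 22.78°.
Then ∠S = 180° − ∠T − ∠R ≈ 118.22°.
Law of sines gives s = t·sin S/sin T ≈ 42.562.
Area = ½·t·r·sin S ≈ 250.44.
Semiperimeter p = (42.562+18.7+30.4)/2 = 45.831.
Inradius = area/p = 250.44/45.831 ≈ 5.4645.

5.46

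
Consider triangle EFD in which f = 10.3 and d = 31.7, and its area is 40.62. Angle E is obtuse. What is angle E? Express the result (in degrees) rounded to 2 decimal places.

165.59

From area = ½·f·d·sin E, we get sin E = 2·area/(f·d) ≈ 0.24881.
Taking the obtuse solution, ∠E ≈ 165.59°.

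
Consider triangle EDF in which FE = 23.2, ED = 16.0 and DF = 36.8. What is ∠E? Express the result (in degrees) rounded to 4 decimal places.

By the law of cosines, cos E = (FE² + ED² − DF²) / (2·FE·ED) ≈ -0.75431, so ∠E ≈ 138.97°.

∠E ≈ 138.9651°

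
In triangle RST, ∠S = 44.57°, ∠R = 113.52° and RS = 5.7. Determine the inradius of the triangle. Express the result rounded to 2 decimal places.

1.84

The third angle is ∠T = 180° − ∠R − ∠S = 21.91°.
Law of sines: ST = RS·sin R/sin T ≈ 14.006.
Law of sines: TR = RS·sin S/sin T ≈ 10.72.
Area = ½·RS·ST·sin S ≈ 28.014.
Semiperimeter s = (14.006+10.72+5.7)/2 = 15.213.
Inradius = area/s = 28.014/15.213 ≈ 1.8414.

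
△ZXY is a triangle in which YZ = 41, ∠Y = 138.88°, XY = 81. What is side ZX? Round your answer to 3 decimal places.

By the law of cosines, ZX² = XY² + YZ² − 2·XY·YZ·cos Y = 13246, so ZX ≈ 115.09.

115.090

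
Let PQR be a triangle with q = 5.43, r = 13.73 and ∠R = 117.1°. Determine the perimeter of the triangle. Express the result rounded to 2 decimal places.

Law of sines: sin Q = q·sin R/r ≈ 0.35207.
Since r ≥ q, only the acute value applies: ∠Q ≈ 20.61°.
Then ∠P = 180° − ∠R − ∠Q ≈ 42.29°.
Law of sines gives p = r·sin P/sin R ≈ 10.377.
Semiperimeter s = (10.377+5.43+13.73)/2 = 14.769.
Perimeter = 10.377 + 5.43 + 13.73 = 29.537.

29.54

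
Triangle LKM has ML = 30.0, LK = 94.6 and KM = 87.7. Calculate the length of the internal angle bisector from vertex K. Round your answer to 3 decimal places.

By the law of cosines, cos K = (LK² + KM² − ML²) / (2·LK·KM) ≈ 0.94863, so ∠K ≈ 18.44°.
The bisector from K has length 2·LK·KM·cos(∠K/2)/(LK+KM) ≈ 89.843.

89.843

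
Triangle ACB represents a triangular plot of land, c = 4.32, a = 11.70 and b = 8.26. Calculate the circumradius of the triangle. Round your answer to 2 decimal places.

By the law of cosines, cos A = (c² + b² − a²) / (2·c·b) ≈ -0.70061, so ∠A ≈ 134.48°.
Circumradius = a/(2 sin A) ≈ 8.1985.

R ≈ 8.20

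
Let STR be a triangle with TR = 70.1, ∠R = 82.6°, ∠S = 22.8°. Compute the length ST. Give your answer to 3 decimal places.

The third angle is ∠T = 180° − ∠R − ∠S = 74.60°.
Law of sines: ST = TR·sin R/sin S ≈ 179.39.

179.389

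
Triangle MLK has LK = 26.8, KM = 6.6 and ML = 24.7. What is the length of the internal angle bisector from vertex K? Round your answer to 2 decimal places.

By the law of cosines, cos K = (LK² + KM² − ML²) / (2·LK·KM) ≈ 0.42885, so ∠K ≈ 64.61°.
The bisector from K has length 2·LK·KM·cos(∠K/2)/(LK+KM) ≈ 8.9524.

t_K ≈ 8.95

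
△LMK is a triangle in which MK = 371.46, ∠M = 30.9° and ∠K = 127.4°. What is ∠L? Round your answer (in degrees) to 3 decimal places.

∠L ≈ 21.700°

The third angle is ∠L = 180° − ∠M − ∠K = 21.70°.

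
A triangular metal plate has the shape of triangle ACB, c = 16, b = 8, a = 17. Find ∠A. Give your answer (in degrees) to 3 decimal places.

By the law of cosines, cos A = (c² + b² − a²) / (2·c·b) ≈ 0.12109, so ∠A ≈ 83.04°.

∠A ≈ 83.045°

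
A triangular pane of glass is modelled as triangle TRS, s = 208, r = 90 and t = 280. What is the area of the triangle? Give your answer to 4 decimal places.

Semiperimeter p = (280 + 90 + 208)/2 = 289.
Heron's formula: area = √(289·9·199·81) ≈ 6475.

6474.9918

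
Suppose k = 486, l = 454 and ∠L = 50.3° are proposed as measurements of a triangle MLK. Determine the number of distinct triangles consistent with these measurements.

k·sin L = 486·sin(50.3°) ≈ 373.9.
Since k sin L < l < k (373.9 < 454 < 486), two triangles exist.

2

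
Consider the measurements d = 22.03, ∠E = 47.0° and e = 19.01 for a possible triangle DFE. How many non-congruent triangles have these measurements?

d·sin E = 22.03·sin(47.0°) ≈ 16.11.
Since d sin E < e < d (16.11 < 19.01 < 22.03), two triangles exist.

2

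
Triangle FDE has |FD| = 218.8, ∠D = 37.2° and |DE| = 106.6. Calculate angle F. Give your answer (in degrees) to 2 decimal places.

25.70

By the law of cosines, |EF|² = |FD|² + |DE|² − 2·|FD|·|DE|·cos D = 22080, so |EF| ≈ 148.59.
Law of cosines again: cos F = (|EF|² + |FD|² − |DE|²)/(2·|EF|·|FD|) ≈ 0.90104, so ∠F ≈ 25.70°.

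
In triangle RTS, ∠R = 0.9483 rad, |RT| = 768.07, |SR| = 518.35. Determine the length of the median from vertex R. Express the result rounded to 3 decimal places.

575.084

By the law of cosines, |TS|² = |SR|² + |RT|² − 2·|SR|·|RT|·cos R = 3.9435e+05, so |TS| ≈ 627.97.
Median from R: ½√(2·|SR|² + 2·|RT|² − |TS|²) ≈ 575.08.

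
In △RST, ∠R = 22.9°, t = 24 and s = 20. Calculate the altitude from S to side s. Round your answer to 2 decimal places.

By the law of cosines, r² = s² + t² − 2·s·t·cos R = 91.662, so r ≈ 9.574.
Area = ½·s·t·sin R ≈ 93.39.
The altitude from S has length 2·area/s ≈ 9.339.

9.34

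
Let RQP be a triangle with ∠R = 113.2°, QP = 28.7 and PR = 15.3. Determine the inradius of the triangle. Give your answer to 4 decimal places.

Law of sines: sin Q = PR·sin R/QP ≈ 0.48999.
Since QP ≥ PR, only the acute value applies: ∠Q ≈ 29.34°.
Then ∠P = 180° − ∠R − ∠Q ≈ 37.46°.
Law of sines gives RQ = QP·sin P/sin R ≈ 18.991.
Area = ½·QP·PR·sin P ≈ 133.53.
Semiperimeter s = (28.7+15.3+18.991)/2 = 31.496.
Inradius = area/s = 133.53/31.496 ≈ 4.2398.

r ≈ 4.2398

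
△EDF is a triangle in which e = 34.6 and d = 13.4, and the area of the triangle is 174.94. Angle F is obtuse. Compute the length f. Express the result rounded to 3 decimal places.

From area = ½·e·d·sin F, we get sin F = 2·area/(e·d) ≈ 0.75464.
Taking the obtuse solution, ∠F ≈ 2.286 rad.
Law of cosines then gives f ≈ 44.555.

44.555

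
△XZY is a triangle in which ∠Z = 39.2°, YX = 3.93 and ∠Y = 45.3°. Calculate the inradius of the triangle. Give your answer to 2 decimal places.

r ≈ 1.19

The third angle is ∠X = 180° − ∠Z − ∠Y = 95.50°.
Law of sines: ZY = YX·sin X/sin Z ≈ 6.1894.
Law of sines: XZ = YX·sin Y/sin Z ≈ 4.4198.
Area = ½·YX·ZY·sin Y ≈ 8.6449.
Semiperimeter s = (6.1894+3.93+4.4198)/2 = 7.2696.
Inradius = area/s = 8.6449/7.2696 ≈ 1.1892.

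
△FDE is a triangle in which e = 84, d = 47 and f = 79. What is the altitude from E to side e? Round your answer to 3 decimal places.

Semiperimeter s = (79 + 47 + 84)/2 = 105.
Heron's formula: area = √(105·26·58·21) ≈ 1823.5.
The altitude from E has length 2·area/e ≈ 43.417.

43.417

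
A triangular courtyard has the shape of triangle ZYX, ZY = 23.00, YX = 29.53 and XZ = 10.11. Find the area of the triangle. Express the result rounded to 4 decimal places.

99.4648

Semiperimeter s = (29.53 + 10.11 + 23)/2 = 31.32.
Heron's formula: area = √(31.32·1.79·21.21·8.32) ≈ 99.465.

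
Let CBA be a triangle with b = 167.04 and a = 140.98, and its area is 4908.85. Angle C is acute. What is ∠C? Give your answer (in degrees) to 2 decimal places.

24.64

From area = ½·b·a·sin C, we get sin C = 2·area/(b·a) ≈ 0.41690.
Taking the acute solution, ∠C ≈ 24.64°.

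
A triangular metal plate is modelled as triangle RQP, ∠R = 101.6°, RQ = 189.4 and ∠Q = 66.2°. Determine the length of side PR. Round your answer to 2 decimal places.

820.03

The third angle is ∠P = 180° − ∠R − ∠Q = 12.20°.
Law of sines: PR = RQ·sin Q/sin P ≈ 820.03.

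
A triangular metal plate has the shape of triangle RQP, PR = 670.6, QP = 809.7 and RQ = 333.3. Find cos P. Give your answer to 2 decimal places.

By the law of cosines, cos P = (QP² + PR² − RQ²) / (2·QP·PR) ≈ 0.91552, so ∠P ≈ 23.72°.

0.92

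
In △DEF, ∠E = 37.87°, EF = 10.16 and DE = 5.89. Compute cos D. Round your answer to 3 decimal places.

cos D ≈ -0.323

By the law of cosines, FD² = DE² + EF² − 2·DE·EF·cos E = 43.438, so FD ≈ 6.5907.
Law of cosines again: cos D = (FD² + DE² − EF²)/(2·FD·DE) ≈ -0.32324, so ∠D ≈ 108.86°.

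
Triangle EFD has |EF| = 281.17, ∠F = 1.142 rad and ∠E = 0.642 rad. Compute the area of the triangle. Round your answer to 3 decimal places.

area ≈ 22025.299

The third angle is ∠D = π − ∠E − ∠F = 1.358 rad.
Law of sines: |FD| = |EF|·sin E/sin D ≈ 172.26.
Law of sines: |DE| = |EF|·sin F/sin D ≈ 261.64.
Area = ½·|EF|·|FD|·sin F ≈ 22025.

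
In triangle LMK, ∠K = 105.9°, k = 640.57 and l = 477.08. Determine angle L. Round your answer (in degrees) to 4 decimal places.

∠L ≈ 45.7482°

Law of sines: sin L = l·sin K/k ≈ 0.71628.
Since k ≥ l, only the acute value applies: ∠L ≈ 45.75°.
Then ∠M = 180° − ∠K − ∠L ≈ 28.35°.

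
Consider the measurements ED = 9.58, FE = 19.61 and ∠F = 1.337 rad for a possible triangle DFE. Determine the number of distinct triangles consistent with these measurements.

0

FE·sin F = 19.61·sin(1.337 rad) ≈ 19.08.
Since ED = 9.58 < 19.08 = FE sin F, no triangle exists.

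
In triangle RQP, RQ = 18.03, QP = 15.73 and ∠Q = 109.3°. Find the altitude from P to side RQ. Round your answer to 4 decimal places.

14.8460

By the law of cosines, PR² = RQ² + QP² − 2·RQ·QP·cos Q = 759.99, so PR ≈ 27.568.
Area = ½·RQ·QP·sin Q ≈ 133.84.
The altitude from P has length 2·area/RQ ≈ 14.846.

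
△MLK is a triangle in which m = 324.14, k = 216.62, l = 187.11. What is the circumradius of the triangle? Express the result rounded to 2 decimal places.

R ≈ 169.10

By the law of cosines, cos M = (l² + k² − m²) / (2·l·k) ≈ -0.28536, so ∠M ≈ 106.58°.
Circumradius = m/(2 sin M) ≈ 169.1.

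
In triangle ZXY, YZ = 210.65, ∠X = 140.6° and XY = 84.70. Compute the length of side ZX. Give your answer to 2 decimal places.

Law of sines: sin Z = XY·sin X/YZ ≈ 0.25522.
Since YZ ≥ XY, only the acute value applies: ∠Z ≈ 14.79°.
Then ∠Y = 180° − ∠X − ∠Z ≈ 24.61°.
Law of sines gives ZX = YZ·sin Y/sin X ≈ 138.22.

138.22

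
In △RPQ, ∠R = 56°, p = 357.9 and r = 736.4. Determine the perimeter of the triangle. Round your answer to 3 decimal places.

perimeter ≈ 1968.413

Law of sines: sin P = p·sin R/r ≈ 0.40292.
Since r ≥ p, only the acute value applies: ∠P ≈ 23.76°.
Then ∠Q = 180° − ∠R − ∠P ≈ 100.24°.
Law of sines gives q = r·sin Q/sin R ≈ 874.11.
Semiperimeter s = (736.4+357.9+874.11)/2 = 984.21.
Perimeter = 736.4 + 357.9 + 874.11 = 1968.4.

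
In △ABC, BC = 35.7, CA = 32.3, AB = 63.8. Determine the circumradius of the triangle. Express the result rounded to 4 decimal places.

R ≈ 49.0802

By the law of cosines, cos A = (CA² + AB² − BC²) / (2·CA·AB) ≈ 0.93152, so ∠A ≈ 21.33°.
Circumradius = BC/(2 sin A) ≈ 49.08.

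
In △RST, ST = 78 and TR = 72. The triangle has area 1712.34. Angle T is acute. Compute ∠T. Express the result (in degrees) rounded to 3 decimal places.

∠T ≈ 37.576°

From area = ½·ST·TR·sin T, we get sin T = 2·area/(ST·TR) ≈ 0.60981.
Taking the acute solution, ∠T ≈ 37.58°.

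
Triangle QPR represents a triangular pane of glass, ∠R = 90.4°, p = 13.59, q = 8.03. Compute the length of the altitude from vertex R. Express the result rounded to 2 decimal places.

By the law of cosines, r² = q² + p² − 2·q·p·cos R = 250.69, so r ≈ 15.833.
Area = ½·q·p·sin R ≈ 54.563.
The altitude from R has length 2·area/r ≈ 6.8921.

h_R ≈ 6.89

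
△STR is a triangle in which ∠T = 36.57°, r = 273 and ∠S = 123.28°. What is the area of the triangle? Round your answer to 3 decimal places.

The third angle is ∠R = 180° − ∠S − ∠T = 20.15°.
Law of sines: s = r·sin S/sin R ≈ 662.53.
Law of sines: t = r·sin T/sin R ≈ 472.18.
Area = ½·r·s·sin T ≈ 53882.

53881.778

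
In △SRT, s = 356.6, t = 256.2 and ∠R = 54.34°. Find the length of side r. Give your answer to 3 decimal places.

By the law of cosines, r² = t² + s² − 2·t·s·cos R = 86280, so r ≈ 293.73.

293.734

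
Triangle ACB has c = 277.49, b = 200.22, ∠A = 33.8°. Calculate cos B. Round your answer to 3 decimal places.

cos B ≈ 0.706

By the law of cosines, a² = c² + b² − 2·c·b·cos A = 24751, so a ≈ 157.33.
Law of cosines again: cos B = (a² + c² − b²)/(2·a·c) ≈ 0.70624, so ∠B ≈ 45.07°.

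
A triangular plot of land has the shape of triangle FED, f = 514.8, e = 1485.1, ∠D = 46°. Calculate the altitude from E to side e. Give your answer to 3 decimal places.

370.316

By the law of cosines, d² = f² + e² − 2·f·e·cos D = 1.4084e+06, so d ≈ 1186.7.
Area = ½·f·e·sin D ≈ 2.7498e+05.
The altitude from E has length 2·area/e ≈ 370.32.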